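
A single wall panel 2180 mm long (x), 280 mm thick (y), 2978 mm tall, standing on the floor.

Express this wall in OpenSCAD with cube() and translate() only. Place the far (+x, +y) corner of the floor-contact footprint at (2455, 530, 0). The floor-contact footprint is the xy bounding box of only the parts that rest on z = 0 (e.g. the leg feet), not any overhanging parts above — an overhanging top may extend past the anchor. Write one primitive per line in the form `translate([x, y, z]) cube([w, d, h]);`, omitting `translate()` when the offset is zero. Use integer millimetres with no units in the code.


translate([275, 250, 0]) cube([2180, 280, 2978]);


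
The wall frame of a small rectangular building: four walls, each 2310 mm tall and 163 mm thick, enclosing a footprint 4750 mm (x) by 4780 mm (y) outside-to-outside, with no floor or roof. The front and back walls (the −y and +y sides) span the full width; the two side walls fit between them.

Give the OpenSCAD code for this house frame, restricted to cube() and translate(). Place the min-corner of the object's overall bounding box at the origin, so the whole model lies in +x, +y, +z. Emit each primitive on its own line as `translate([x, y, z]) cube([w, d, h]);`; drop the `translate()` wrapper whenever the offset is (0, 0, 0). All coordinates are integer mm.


cube([4750, 163, 2310]);
translate([0, 4617, 0]) cube([4750, 163, 2310]);
translate([0, 163, 0]) cube([163, 4454, 2310]);
translate([4587, 163, 0]) cube([163, 4454, 2310]);


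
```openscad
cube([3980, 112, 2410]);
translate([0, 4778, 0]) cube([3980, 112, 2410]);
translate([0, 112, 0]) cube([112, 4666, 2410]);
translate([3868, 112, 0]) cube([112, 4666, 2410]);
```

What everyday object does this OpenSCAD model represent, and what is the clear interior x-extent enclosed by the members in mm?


A house (or room) frame. The interior width is 3756 mm.

Four 2410 mm walls enclosing a rectangle with no floor or roof — a room or house frame. Outside width is 3980 mm and wall thickness is 112 mm, so the interior width is 3980 − 2 × 112 = 3756 mm.


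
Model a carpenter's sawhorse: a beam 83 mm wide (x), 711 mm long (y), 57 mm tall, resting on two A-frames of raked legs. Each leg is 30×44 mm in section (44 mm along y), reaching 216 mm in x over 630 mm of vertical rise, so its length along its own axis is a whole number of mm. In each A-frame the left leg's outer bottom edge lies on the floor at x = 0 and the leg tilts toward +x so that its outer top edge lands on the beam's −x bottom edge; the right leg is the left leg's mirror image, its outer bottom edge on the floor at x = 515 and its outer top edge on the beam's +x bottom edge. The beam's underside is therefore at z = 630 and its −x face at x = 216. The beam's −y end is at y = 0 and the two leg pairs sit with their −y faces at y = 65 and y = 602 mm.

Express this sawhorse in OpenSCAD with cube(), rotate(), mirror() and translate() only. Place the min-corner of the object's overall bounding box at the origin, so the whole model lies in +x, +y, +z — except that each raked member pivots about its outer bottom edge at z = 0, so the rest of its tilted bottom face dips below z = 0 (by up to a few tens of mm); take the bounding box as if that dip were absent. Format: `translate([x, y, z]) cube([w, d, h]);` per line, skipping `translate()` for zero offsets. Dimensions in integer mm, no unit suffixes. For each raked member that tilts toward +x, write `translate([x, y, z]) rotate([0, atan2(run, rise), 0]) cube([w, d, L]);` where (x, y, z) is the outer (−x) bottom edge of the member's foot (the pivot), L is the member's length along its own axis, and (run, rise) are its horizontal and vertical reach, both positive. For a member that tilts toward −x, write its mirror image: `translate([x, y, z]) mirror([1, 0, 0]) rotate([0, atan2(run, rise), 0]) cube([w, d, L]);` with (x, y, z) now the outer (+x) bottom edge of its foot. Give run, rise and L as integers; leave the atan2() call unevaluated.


translate([216, 0, 630]) cube([83, 711, 57]);
translate([0, 65, 0]) rotate([0, atan2(216, 630), 0]) cube([30, 44, 666]);
translate([515, 65, 0]) mirror([1, 0, 0]) rotate([0, atan2(216, 630), 0]) cube([30, 44, 666]);
translate([0, 602, 0]) rotate([0, atan2(216, 630), 0]) cube([30, 44, 666]);
translate([515, 602, 0]) mirror([1, 0, 0]) rotate([0, atan2(216, 630), 0]) cube([30, 44, 666]);


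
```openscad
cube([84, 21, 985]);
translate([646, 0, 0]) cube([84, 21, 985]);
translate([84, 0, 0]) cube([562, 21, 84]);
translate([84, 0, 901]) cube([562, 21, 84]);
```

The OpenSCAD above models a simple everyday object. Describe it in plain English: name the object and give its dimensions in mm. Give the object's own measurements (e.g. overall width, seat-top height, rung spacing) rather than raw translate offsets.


A rectangular picture frame lying in the x–z plane (depth along y). The opening is 562 mm wide (x) by 817 mm tall (z), surrounded by a border 84 mm wide on all four sides. The frame is 21 mm deep and is made of two full-height vertical stiles with two horizontal rails fitted between them.


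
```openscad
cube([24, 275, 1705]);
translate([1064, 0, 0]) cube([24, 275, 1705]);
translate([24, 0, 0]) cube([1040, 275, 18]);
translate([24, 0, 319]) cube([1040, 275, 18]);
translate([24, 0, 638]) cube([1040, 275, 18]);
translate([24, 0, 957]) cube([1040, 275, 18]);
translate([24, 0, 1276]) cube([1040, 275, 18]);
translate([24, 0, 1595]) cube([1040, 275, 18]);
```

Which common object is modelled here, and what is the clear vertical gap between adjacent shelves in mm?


A bookshelf. The clear shelf gap is 301 mm.

Two tall side panels with 6 horizontal boards between them — a bookshelf. The first two shelf undersides are at z = 0 and z = 319; with shelf thickness 18, the clear gap is 319 − 0 − 18 = 301 mm.


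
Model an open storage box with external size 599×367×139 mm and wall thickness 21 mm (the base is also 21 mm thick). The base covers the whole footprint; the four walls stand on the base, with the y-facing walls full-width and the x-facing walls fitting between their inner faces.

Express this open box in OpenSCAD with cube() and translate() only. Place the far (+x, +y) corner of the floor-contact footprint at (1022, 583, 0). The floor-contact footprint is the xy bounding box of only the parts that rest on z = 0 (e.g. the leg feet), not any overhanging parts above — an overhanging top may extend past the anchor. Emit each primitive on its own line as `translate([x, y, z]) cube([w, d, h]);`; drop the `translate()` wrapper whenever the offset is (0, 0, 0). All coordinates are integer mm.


translate([423, 216, 0]) cube([599, 367, 21]);
translate([423, 216, 21]) cube([599, 21, 118]);
translate([423, 562, 21]) cube([599, 21, 118]);
translate([423, 237, 21]) cube([21, 325, 118]);
translate([1001, 237, 21]) cube([21, 325, 118]);


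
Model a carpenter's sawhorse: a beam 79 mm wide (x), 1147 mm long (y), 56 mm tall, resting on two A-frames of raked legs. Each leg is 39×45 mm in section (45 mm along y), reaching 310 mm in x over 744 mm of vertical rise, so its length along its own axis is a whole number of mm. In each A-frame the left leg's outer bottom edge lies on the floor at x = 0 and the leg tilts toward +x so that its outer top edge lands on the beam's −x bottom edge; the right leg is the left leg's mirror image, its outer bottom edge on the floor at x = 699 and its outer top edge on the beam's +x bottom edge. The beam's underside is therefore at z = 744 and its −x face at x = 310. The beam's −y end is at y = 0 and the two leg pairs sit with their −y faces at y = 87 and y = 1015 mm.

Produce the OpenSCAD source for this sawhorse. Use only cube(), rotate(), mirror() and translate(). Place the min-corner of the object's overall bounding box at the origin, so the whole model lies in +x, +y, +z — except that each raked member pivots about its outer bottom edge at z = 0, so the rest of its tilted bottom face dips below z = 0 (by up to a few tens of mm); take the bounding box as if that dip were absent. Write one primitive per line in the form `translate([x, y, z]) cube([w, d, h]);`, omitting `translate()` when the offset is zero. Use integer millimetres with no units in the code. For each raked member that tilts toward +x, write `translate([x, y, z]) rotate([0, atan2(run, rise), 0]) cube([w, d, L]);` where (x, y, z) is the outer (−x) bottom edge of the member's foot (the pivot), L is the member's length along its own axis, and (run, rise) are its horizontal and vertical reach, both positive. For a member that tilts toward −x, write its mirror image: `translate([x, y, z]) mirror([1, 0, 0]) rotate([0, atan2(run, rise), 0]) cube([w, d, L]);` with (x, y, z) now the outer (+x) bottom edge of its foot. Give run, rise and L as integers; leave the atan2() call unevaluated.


translate([310, 0, 744]) cube([79, 1147, 56]);
translate([0, 87, 0]) rotate([0, atan2(310, 744), 0]) cube([39, 45, 806]);
translate([699, 87, 0]) mirror([1, 0, 0]) rotate([0, atan2(310, 744), 0]) cube([39, 45, 806]);
translate([0, 1015, 0]) rotate([0, atan2(310, 744), 0]) cube([39, 45, 806]);
translate([699, 1015, 0]) mirror([1, 0, 0]) rotate([0, atan2(310, 744), 0]) cube([39, 45, 806]);


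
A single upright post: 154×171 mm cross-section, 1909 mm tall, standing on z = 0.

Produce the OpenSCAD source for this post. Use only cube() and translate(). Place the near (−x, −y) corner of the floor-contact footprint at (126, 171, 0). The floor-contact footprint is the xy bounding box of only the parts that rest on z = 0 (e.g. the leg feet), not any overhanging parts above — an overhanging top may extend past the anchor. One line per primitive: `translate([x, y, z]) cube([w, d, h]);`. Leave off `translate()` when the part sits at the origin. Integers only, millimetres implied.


translate([126, 171, 0]) cube([154, 171, 1909]);


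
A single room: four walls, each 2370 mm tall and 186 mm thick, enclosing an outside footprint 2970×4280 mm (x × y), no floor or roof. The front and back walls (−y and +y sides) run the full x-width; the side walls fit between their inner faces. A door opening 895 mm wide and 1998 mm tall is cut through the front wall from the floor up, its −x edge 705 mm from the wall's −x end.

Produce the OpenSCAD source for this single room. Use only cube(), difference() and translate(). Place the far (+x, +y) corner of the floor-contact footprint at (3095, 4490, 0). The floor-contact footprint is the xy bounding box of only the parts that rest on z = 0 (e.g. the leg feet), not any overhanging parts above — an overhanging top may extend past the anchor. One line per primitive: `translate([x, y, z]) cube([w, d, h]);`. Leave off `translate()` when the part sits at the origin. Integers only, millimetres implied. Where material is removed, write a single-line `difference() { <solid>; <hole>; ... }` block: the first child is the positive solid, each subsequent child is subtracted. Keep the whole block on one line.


difference() { translate([125, 210, 0]) cube([2970, 186, 2370]); translate([830, 210, 0]) cube([895, 186, 1998]); }
translate([125, 4304, 0]) cube([2970, 186, 2370]);
translate([125, 396, 0]) cube([186, 3908, 2370]);
translate([2909, 396, 0]) cube([186, 3908, 2370]);


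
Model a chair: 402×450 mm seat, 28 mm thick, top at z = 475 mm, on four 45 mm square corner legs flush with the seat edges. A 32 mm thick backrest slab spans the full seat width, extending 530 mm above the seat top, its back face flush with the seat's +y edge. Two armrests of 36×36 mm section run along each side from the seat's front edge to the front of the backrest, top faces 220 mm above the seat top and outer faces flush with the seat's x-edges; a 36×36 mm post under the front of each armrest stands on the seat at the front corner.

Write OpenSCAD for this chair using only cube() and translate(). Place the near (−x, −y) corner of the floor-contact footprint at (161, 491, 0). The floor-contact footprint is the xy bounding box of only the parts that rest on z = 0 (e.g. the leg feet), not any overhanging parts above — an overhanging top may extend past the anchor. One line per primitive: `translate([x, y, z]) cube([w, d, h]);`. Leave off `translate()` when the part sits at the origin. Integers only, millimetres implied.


// leg_h = 475 - 28 = 447
// arm post h = 220 - 36 = 184
translate([161, 491, 447]) cube([402, 450, 28]);
translate([161, 491, 0]) cube([45, 45, 447]);
translate([518, 491, 0]) cube([45, 45, 447]);
translate([161, 896, 0]) cube([45, 45, 447]);
translate([518, 896, 0]) cube([45, 45, 447]);
translate([161, 909, 475]) cube([402, 32, 530]);
translate([161, 491, 659]) cube([36, 418, 36]);
translate([527, 491, 659]) cube([36, 418, 36]);
translate([161, 491, 475]) cube([36, 36, 184]);
translate([527, 491, 475]) cube([36, 36, 184]);


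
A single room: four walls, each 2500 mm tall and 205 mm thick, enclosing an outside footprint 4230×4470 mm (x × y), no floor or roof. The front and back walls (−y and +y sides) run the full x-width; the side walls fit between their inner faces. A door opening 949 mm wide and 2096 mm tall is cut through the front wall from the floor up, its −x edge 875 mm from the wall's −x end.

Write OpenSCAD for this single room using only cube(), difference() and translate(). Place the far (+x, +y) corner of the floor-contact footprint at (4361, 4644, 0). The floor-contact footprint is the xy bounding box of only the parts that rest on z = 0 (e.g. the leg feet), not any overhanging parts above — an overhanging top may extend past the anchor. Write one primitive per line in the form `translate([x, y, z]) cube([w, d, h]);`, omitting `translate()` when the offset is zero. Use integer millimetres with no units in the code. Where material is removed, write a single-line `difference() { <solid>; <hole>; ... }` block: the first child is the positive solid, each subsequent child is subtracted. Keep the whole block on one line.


difference() { translate([131, 174, 0]) cube([4230, 205, 2500]); translate([1006, 174, 0]) cube([949, 205, 2096]); }
translate([131, 4439, 0]) cube([4230, 205, 2500]);
translate([131, 379, 0]) cube([205, 4060, 2500]);
translate([4156, 379, 0]) cube([205, 4060, 2500]);


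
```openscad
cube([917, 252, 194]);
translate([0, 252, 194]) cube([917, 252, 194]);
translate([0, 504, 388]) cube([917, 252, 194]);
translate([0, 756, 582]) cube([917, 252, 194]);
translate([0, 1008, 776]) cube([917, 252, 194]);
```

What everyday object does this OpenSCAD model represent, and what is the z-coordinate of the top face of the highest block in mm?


A staircase. The total rise is 970 mm.

5 identical blocks, each offset up and back from the previous — a staircase. Each step is 194 mm tall and there are 5 of them, so the total rise is 5 × 194 = 970 mm.


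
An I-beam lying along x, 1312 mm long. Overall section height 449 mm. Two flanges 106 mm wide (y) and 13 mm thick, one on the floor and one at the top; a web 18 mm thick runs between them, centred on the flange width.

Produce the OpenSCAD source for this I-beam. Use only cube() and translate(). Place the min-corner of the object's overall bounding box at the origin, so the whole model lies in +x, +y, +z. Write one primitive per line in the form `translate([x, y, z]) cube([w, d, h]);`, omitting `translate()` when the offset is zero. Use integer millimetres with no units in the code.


cube([1312, 106, 13]);
translate([0, 44, 13]) cube([1312, 18, 423]);
translate([0, 0, 436]) cube([1312, 106, 13]);


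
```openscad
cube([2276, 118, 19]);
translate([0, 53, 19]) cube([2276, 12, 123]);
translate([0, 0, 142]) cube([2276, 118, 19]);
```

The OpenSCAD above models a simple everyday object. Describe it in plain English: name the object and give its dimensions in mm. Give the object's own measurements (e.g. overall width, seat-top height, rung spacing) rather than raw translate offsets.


An I-beam lying along x, 2276 mm long. Overall section height 161 mm. Two flanges 118 mm wide (y) and 19 mm thick, one on the floor and one at the top; a web 12 mm thick runs between them, centred on the flange width.


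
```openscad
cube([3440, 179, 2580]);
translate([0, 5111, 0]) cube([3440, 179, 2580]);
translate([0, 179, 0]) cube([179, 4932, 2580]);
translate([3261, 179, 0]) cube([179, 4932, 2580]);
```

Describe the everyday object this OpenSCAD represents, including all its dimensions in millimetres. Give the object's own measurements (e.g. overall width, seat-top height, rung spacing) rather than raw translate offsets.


The wall frame of a small rectangular building: four walls, each 2580 mm tall and 179 mm thick, enclosing a footprint 3440 mm (x) by 5290 mm (y) outside-to-outside, with no floor or roof. The front and back walls (the −y and +y sides) span the full width; the two side walls fit between them.


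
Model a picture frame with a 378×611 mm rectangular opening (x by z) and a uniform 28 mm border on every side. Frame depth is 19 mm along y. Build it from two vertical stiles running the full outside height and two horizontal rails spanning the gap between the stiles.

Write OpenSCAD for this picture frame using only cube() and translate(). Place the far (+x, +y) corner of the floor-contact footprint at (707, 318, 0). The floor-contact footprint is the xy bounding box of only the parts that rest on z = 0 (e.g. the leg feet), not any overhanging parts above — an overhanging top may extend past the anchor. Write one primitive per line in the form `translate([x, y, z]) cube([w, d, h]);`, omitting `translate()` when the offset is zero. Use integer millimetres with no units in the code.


translate([273, 299, 0]) cube([28, 19, 667]);
translate([679, 299, 0]) cube([28, 19, 667]);
translate([301, 299, 0]) cube([378, 19, 28]);
translate([301, 299, 639]) cube([378, 19, 28]);


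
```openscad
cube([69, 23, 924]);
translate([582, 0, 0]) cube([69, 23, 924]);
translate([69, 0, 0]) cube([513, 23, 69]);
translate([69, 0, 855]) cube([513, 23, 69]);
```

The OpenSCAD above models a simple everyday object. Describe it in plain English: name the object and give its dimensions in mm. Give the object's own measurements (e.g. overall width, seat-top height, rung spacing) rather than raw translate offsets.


A rectangular picture frame lying in the x–z plane (depth along y). The opening is 513 mm wide (x) by 786 mm tall (z), surrounded by a border 69 mm wide on all four sides. The frame is 23 mm deep and is made of two full-height vertical stiles with two horizontal rails fitted between them.


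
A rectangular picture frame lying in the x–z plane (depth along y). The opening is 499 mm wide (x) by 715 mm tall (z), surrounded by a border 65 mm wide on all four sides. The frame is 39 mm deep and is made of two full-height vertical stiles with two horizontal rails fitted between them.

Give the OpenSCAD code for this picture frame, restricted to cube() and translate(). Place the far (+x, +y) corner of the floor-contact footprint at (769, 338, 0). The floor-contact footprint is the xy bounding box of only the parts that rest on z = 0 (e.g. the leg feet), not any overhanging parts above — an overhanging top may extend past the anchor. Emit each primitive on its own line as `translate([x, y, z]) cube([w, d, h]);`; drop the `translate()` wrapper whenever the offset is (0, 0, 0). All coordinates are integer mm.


translate([140, 299, 0]) cube([65, 39, 845]);
translate([704, 299, 0]) cube([65, 39, 845]);
translate([205, 299, 0]) cube([499, 39, 65]);
translate([205, 299, 780]) cube([499, 39, 65]);


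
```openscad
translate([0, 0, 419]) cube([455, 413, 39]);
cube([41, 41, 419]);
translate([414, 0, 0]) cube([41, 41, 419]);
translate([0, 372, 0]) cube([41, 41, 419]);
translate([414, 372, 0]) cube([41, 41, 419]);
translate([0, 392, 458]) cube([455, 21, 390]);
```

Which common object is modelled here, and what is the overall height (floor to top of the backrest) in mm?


A chair. The overall height is 848 mm.

A slab on four corner posts with a tall panel at the back — a chair. The seat slab sits at z = 419 with thickness 39, and the 390 mm backrest starts at the seat top, so the overall height is 419 + 39 + 390 = 848 mm.


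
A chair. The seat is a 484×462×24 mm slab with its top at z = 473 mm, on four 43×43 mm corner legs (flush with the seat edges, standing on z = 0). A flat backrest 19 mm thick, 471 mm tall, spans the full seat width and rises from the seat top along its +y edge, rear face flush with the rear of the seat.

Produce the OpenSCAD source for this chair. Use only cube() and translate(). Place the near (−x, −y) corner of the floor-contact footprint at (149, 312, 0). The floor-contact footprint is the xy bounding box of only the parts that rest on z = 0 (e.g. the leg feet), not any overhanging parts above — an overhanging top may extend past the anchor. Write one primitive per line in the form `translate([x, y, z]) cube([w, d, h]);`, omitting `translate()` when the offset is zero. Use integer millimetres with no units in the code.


translate([149, 312, 449]) cube([484, 462, 24]);
translate([149, 312, 0]) cube([43, 43, 449]);
translate([590, 312, 0]) cube([43, 43, 449]);
translate([149, 731, 0]) cube([43, 43, 449]);
translate([590, 731, 0]) cube([43, 43, 449]);
translate([149, 755, 473]) cube([484, 19, 471]);


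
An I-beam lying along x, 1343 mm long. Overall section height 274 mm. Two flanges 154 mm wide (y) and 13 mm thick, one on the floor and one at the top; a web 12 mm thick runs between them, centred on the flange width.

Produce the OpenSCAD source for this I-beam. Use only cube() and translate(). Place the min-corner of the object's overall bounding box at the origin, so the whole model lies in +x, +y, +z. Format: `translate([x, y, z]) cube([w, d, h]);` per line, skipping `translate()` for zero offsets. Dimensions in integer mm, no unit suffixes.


cube([1343, 154, 13]);
translate([0, 71, 13]) cube([1343, 12, 248]);
translate([0, 0, 261]) cube([1343, 154, 13]);


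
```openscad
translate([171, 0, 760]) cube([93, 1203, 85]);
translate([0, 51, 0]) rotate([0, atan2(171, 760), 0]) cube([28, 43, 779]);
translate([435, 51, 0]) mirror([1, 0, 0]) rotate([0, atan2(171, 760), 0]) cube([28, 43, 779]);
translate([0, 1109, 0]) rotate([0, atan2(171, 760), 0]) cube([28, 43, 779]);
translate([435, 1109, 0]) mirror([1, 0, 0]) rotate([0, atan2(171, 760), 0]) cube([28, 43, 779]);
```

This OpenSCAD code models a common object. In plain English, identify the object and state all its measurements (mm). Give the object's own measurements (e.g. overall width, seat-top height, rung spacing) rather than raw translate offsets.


A sawhorse. A 93×1203×85 mm beam (x, y, z) sits on two A-frame leg pairs. Each pair is two raked legs of 28×43 mm section (43 mm along y) splaying symmetrically in x. Each leg rises 760 mm vertically over 171 mm of horizontal reach and is 779 mm long along its own axis. Every leg's outer bottom edge rests on the floor and its outer top edge meets a bottom edge of the beam — the left legs (tilting toward +x) meet the beam's −x bottom edge, the right legs (their mirror images, tilting toward −x) meet its +x bottom edge — so the leg tops tuck under the beam, the beam's underside is 760 mm above the floor, and the feet are 435 mm apart outside-to-outside with the beam centred between them. The two leg pairs are set in 51 mm from either end of the beam.


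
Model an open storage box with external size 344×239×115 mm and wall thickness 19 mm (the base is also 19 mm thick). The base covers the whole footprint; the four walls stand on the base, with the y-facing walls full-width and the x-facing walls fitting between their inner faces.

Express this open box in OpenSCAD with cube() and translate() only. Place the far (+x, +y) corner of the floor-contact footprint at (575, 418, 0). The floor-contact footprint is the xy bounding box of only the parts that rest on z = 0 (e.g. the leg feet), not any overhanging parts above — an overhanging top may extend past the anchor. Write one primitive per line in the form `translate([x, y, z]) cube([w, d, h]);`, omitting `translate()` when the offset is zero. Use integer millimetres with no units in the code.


translate([231, 179, 0]) cube([344, 239, 19]);
translate([231, 179, 19]) cube([344, 19, 96]);
translate([231, 399, 19]) cube([344, 19, 96]);
translate([231, 198, 19]) cube([19, 201, 96]);
translate([556, 198, 19]) cube([19, 201, 96]);


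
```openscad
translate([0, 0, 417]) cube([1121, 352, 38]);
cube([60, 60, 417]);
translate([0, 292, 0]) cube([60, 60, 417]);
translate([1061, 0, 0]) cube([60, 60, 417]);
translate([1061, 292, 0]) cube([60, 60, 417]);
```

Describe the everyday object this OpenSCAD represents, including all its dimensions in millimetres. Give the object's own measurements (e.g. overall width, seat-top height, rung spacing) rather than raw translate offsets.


A bench: a 1121×352 mm seat slab, 38 mm thick, top at z = 455 mm, on four 60×60 mm square legs flush with the seat corners and standing on z = 0.


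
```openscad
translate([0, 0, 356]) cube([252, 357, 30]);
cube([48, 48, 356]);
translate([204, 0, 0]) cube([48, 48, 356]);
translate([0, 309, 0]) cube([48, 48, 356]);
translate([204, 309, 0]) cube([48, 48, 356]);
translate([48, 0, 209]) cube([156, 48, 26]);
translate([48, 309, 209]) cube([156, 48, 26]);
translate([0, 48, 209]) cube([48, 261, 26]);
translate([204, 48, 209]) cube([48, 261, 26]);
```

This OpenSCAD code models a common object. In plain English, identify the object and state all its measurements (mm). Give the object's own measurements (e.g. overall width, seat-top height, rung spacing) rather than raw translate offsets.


A simple wooden stool: a rectangular seat 252 mm (x) by 357 mm (y), 30 mm thick, top face at z = 386 mm, on four square legs, each 48×48 mm in cross-section. The legs rest on z = 0, each flush with a corner of the seat. Four stretchers, 48 mm wide and 26 mm tall, connect adjacent legs with their undersides at z = 209 mm, each running between the inner faces of the legs it joins and aligned with the legs' outer faces on the other axis.


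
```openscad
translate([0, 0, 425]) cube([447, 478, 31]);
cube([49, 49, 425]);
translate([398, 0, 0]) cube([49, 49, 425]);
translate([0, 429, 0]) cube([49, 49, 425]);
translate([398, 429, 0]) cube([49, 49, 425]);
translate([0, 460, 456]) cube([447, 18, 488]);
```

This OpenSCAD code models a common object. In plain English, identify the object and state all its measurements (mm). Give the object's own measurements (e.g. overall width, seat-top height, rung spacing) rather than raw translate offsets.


A chair. The seat is a 447×478×31 mm slab with its top at z = 456 mm, on four 49×49 mm corner legs (flush with the seat edges, standing on z = 0). A flat backrest 18 mm thick, 488 mm tall, spans the full seat width and rises from the seat top along its +y edge, rear face flush with the rear of the seat.


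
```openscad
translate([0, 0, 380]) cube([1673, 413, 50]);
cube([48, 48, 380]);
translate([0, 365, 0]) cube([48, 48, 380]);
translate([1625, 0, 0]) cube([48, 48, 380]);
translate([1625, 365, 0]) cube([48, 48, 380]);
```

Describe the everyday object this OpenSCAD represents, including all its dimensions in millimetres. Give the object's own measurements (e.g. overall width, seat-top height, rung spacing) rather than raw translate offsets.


A bench: a 1673×413 mm seat slab, 50 mm thick, top at z = 430 mm, on four 48×48 mm square legs flush with the seat corners and standing on z = 0.


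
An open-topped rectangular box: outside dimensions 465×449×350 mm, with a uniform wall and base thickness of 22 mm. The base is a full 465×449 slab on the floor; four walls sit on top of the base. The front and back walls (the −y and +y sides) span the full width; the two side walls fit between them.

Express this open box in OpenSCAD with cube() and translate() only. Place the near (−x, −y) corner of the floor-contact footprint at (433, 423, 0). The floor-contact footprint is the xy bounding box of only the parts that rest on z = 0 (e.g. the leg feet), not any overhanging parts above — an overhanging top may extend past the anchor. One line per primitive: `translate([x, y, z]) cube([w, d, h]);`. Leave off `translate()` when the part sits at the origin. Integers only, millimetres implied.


translate([433, 423, 0]) cube([465, 449, 22]);
translate([433, 423, 22]) cube([465, 22, 328]);
translate([433, 850, 22]) cube([465, 22, 328]);
translate([433, 445, 22]) cube([22, 405, 328]);
translate([876, 445, 22]) cube([22, 405, 328]);


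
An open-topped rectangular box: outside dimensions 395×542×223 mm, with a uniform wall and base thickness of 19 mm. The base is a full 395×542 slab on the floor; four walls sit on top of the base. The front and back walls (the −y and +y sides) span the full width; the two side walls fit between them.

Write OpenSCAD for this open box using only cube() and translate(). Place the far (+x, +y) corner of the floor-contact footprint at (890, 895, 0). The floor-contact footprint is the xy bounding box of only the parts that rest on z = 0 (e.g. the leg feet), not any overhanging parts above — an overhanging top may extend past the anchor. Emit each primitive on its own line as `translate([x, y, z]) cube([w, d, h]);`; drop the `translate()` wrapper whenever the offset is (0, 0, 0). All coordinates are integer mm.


translate([495, 353, 0]) cube([395, 542, 19]);
translate([495, 353, 19]) cube([395, 19, 204]);
translate([495, 876, 19]) cube([395, 19, 204]);
translate([495, 372, 19]) cube([19, 504, 204]);
translate([871, 372, 19]) cube([19, 504, 204]);


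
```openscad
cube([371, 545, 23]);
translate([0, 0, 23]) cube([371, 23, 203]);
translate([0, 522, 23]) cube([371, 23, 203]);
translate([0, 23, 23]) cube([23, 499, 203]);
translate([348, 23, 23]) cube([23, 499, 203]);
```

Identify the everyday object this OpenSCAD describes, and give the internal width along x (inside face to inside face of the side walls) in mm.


An open box. The internal width is 325 mm.

A 371×545 base slab with four walls standing on it — an open box. The base is 371 mm wide and the walls are 23 mm thick, so the internal width is 371 − 2 × 23 = 325 mm.


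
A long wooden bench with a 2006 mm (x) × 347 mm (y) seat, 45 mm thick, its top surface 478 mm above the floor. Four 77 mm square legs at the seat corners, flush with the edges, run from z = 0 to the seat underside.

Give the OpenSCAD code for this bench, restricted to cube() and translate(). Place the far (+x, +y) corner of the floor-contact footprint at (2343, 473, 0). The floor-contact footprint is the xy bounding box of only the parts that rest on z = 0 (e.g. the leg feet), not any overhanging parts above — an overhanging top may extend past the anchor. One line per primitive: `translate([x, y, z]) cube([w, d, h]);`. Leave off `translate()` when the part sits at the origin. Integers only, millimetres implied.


// leg_h = 478 − 45 = 433
translate([337, 126, 433]) cube([2006, 347, 45]);
translate([337, 126, 0]) cube([77, 77, 433]);
translate([337, 396, 0]) cube([77, 77, 433]);
translate([2266, 126, 0]) cube([77, 77, 433]);
translate([2266, 396, 0]) cube([77, 77, 433]);


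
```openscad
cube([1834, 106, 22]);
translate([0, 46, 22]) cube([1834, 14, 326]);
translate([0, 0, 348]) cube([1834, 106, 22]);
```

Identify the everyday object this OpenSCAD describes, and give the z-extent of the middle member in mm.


An I-beam. The web height is 326 mm.

Two wide flanges with a thin centred web — an I-beam. Overall 370 mm minus two 22 mm flanges gives a web of 370 − 2·22 = 326 mm.


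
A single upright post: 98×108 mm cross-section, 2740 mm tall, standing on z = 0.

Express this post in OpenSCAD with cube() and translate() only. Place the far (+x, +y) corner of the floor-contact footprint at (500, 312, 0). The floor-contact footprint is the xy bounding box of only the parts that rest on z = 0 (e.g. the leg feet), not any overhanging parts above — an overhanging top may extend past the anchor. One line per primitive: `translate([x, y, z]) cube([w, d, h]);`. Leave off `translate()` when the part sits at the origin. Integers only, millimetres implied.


translate([402, 204, 0]) cube([98, 108, 2740]);


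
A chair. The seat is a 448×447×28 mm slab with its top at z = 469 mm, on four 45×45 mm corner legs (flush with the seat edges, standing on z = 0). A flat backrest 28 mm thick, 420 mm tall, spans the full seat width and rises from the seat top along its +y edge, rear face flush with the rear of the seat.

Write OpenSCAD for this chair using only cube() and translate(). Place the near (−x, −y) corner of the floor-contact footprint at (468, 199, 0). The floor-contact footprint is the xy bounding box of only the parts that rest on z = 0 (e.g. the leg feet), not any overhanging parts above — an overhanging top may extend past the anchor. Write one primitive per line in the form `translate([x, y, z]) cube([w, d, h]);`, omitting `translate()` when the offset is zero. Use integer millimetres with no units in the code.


translate([468, 199, 441]) cube([448, 447, 28]);
translate([468, 199, 0]) cube([45, 45, 441]);
translate([871, 199, 0]) cube([45, 45, 441]);
translate([468, 601, 0]) cube([45, 45, 441]);
translate([871, 601, 0]) cube([45, 45, 441]);
translate([468, 618, 469]) cube([448, 28, 420]);


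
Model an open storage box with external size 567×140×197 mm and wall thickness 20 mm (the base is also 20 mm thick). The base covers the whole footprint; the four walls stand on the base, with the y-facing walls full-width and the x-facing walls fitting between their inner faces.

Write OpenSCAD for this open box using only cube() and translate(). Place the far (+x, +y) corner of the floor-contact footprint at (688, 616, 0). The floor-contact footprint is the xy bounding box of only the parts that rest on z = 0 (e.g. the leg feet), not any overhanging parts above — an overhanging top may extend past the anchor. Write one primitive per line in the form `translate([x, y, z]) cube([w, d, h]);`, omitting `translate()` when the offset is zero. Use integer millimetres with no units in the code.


translate([121, 476, 0]) cube([567, 140, 20]);
translate([121, 476, 20]) cube([567, 20, 177]);
translate([121, 596, 20]) cube([567, 20, 177]);
translate([121, 496, 20]) cube([20, 100, 177]);
translate([668, 496, 20]) cube([20, 100, 177]);


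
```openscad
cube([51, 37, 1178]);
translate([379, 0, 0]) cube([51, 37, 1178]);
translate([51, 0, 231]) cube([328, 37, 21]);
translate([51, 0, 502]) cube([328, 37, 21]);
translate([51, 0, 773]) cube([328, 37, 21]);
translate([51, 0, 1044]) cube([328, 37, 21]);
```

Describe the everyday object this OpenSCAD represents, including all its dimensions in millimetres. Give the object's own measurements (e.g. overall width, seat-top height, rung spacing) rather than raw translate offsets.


A straight ladder. Two 51×37 mm vertical rails, 1178 mm tall, stand 430 mm apart (outside-to-outside) with their front faces coplanar on the −y side. 4 rungs, each 37 mm deep and 21 mm tall, span between the inner faces of the rails, front faces flush with the rails. The lowest rung's underside is at z = 231 mm and rungs are spaced 271 mm apart (underside to underside).


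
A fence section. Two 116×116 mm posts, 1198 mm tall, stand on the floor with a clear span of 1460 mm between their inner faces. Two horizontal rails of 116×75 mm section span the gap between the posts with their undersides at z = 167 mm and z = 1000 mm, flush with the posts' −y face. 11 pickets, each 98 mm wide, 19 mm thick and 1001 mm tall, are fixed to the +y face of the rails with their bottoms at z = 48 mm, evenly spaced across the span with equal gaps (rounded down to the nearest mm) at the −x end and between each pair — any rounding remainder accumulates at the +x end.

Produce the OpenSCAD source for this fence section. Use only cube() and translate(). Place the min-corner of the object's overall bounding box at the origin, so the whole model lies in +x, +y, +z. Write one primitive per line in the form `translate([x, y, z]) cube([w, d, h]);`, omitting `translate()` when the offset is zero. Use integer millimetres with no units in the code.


cube([116, 116, 1198]);
translate([1576, 0, 0]) cube([116, 116, 1198]);
translate([116, 0, 167]) cube([1460, 116, 75]);
translate([116, 0, 1000]) cube([1460, 116, 75]);
translate([147, 116, 48]) cube([98, 19, 1001]);
translate([276, 116, 48]) cube([98, 19, 1001]);
translate([405, 116, 48]) cube([98, 19, 1001]);
translate([534, 116, 48]) cube([98, 19, 1001]);
translate([663, 116, 48]) cube([98, 19, 1001]);
translate([792, 116, 48]) cube([98, 19, 1001]);
translate([921, 116, 48]) cube([98, 19, 1001]);
translate([1050, 116, 48]) cube([98, 19, 1001]);
translate([1179, 116, 48]) cube([98, 19, 1001]);
translate([1308, 116, 48]) cube([98, 19, 1001]);
translate([1437, 116, 48]) cube([98, 19, 1001]);


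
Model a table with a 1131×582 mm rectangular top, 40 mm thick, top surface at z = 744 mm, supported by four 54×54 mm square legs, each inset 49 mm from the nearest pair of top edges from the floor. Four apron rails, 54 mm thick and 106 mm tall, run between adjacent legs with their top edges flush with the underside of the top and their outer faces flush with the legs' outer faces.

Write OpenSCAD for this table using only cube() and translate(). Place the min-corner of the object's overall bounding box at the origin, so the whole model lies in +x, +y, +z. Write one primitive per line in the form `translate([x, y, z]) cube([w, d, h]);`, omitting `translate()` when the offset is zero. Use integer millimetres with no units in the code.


translate([0, 0, 704]) cube([1131, 582, 40]);
translate([49, 49, 0]) cube([54, 54, 704]);
translate([1028, 49, 0]) cube([54, 54, 704]);
translate([49, 479, 0]) cube([54, 54, 704]);
translate([1028, 479, 0]) cube([54, 54, 704]);
translate([103, 49, 598]) cube([925, 54, 106]);
translate([103, 479, 598]) cube([925, 54, 106]);
translate([49, 103, 598]) cube([54, 376, 106]);
translate([1028, 103, 598]) cube([54, 376, 106]);


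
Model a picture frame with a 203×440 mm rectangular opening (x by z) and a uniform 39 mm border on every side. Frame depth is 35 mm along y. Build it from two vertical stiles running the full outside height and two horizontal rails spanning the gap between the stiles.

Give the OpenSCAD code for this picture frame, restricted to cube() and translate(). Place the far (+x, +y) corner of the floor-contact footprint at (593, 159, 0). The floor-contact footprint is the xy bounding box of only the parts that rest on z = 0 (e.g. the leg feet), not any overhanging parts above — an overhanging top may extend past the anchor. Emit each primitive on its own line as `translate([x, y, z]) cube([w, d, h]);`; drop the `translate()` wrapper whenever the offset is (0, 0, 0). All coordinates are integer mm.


translate([312, 124, 0]) cube([39, 35, 518]);
translate([554, 124, 0]) cube([39, 35, 518]);
translate([351, 124, 0]) cube([203, 35, 39]);
translate([351, 124, 479]) cube([203, 35, 39]);


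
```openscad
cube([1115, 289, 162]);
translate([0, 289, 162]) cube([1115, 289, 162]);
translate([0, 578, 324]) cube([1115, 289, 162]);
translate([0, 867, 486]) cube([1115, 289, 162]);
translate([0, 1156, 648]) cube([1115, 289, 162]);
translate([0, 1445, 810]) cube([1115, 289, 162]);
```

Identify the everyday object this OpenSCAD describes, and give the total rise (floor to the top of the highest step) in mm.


A staircase. The total rise is 972 mm.

6 identical blocks, each offset up and back from the previous — a staircase. Each step is 162 mm tall and there are 6 of them, so the total rise is 6 × 162 = 972 mm.


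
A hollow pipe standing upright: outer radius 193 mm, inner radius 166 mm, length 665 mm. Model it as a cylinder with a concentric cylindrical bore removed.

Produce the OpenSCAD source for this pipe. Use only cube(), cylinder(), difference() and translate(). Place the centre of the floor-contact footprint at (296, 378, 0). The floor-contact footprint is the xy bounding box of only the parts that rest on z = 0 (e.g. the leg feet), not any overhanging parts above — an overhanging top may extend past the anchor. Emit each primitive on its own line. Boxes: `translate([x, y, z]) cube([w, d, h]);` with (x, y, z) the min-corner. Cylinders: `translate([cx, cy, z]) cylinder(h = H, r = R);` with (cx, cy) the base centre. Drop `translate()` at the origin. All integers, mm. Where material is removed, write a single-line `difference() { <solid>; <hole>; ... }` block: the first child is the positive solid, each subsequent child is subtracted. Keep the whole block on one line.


difference() { translate([296, 378, 0]) cylinder(h = 665, r = 193); translate([296, 378, 0]) cylinder(h = 665, r = 166); }
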